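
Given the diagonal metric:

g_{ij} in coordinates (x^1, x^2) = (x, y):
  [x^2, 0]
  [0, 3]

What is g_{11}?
With x^1 = x, x^2 = y, g_{11} = g_{xx} is the row-1, column-1 entry of the matrix.
g_{11} = x^2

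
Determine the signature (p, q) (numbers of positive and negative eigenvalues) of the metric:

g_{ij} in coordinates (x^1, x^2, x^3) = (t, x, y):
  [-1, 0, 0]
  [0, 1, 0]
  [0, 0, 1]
The metric is diagonal, so its eigenvalues are the diagonal entries: -1, 1, 1 (at a generic point, where coordinate-dependent entries are positive).
2 positive, 1 negative.
(2, 1) - Lorentzian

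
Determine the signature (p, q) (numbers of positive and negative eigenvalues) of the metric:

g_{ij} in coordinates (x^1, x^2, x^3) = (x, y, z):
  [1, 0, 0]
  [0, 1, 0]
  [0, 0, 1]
The metric is diagonal, so its eigenvalues are the diagonal entries: 1, 1, 1 (at a generic point, where coordinate-dependent entries are positive).
3 positive, 0 negative.
(3, 0) - Riemannian (positive definite)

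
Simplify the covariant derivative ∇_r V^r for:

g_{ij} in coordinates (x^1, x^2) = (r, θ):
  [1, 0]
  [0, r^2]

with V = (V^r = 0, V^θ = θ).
Non-zero Christoffel symbols:
Γ^r_{θ θ} = -r
Γ^θ_{r θ} = 1/r
∇_r V^r = ∂_r V^r + Γ^r_{r j} V^j
  = (0) + (0)(0) + (0)(θ)
  = 0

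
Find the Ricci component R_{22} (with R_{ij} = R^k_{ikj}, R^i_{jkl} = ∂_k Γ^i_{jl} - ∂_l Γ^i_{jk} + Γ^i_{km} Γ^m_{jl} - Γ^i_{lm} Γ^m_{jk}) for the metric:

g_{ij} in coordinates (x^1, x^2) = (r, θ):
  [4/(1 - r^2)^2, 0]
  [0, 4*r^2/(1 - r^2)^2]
Non-zero Christoffel symbols (Γ^k_{ij} = Γ^k_{ji}):
Γ^r_{r r} = 2*r/(1 - r^2)
Γ^r_{θ θ} = (r^3 + r)/(r^2 - 1)
Γ^θ_{r θ} = (-r^2 - 1)/(r^3 - r)
R^r_{θ r θ} = ∂_r Γ^r_{θ θ} - ∂_θ Γ^r_{θ r} + Γ^r_{r m} Γ^m_{θ θ} - Γ^r_{θ m} Γ^m_{θ r}
  = ((r^4 - 4*r^2 - 1)/(r^2 - 1)^2) - (0) + (-2*r^2*(r^2 + 1)/(r^2 - 1)^2) - (-(r^2 + 1)^2/(r^2 - 1)^2) = -4*r^2/(r^2 - 1)^2
R^θ_{θ θ θ} = 0 (a repeated index in an antisymmetric pair)
R_{θθ} = R^r_{θ r θ} + R^θ_{θ θ θ} = (-4*r^2/(r^2 - 1)^2) + (0) = -4*r^2/(r^2 - 1)^2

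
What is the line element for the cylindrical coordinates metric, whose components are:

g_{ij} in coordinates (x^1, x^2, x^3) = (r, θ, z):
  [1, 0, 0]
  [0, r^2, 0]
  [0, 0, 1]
ds^2 = g_{ij} dx^i dx^j; only the non-zero components contribute.
ds^2 = dr^2 + r^2 dθ^2 + dz^2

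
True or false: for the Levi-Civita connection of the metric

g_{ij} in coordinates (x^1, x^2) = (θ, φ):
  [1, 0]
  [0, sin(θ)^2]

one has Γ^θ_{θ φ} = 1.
Γ^θ_{θ φ} = (1/2) g^{θθ} (∂_θ g_{θφ} + ∂_φ g_{θθ} - ∂_θ g_{θφ}) = (1/2)(1)((0) + (0) - (0)) = 0
This differs from the proposed value 1.
False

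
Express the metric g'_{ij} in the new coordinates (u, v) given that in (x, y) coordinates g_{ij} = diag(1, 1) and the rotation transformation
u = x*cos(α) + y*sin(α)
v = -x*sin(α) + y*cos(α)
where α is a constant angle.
Invert the transformation: x = u*cos(α) - v*sin(α), y = u*sin(α) + v*cos(α)
g'_{ij} = (∂x^k/∂x'^i)(∂x^l/∂x'^j) g_{kl}; with g_{kl} = δ_{kl} this is Σ_k (∂x^k/∂x'^i)(∂x^k/∂x'^j).
Jacobian: ∂x/∂u = cos(α), ∂x/∂v = -sin(α), ∂y/∂u = sin(α), ∂y/∂v = cos(α)
g'_{uu} = (cos(α))(cos(α)) + (sin(α))(sin(α)) = 1
g'_{uv} = (cos(α))(-sin(α)) + (sin(α))(cos(α)) = 0
g'_{vv} = (-sin(α))(-sin(α)) + (cos(α))(cos(α)) = 1
g'_{ij} = diag(1, 1)
The Euclidean metric is invariant under rotations.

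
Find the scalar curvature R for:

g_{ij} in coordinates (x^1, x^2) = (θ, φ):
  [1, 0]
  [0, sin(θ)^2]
Non-zero Christoffel symbols (Γ^k_{ij} = Γ^k_{ji}):
Γ^θ_{φ φ} = -sin(2*θ)/2
Γ^φ_{θ φ} = 1/tan(θ)
Ricci tensor (R_{ij} = R^k_{ikj}): R_{θθ} = 1, R_{θφ} = 0, R_{φφ} = sin(θ)^2
Inverse metric: g^{θθ} = 1, g^{φφ} = 1/sin(θ)^2
R = g^{ij} R_{ij} = (1)(1) + (1/sin(θ)^2)(sin(θ)^2) = 2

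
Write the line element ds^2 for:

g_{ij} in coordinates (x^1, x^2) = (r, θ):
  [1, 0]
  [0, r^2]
ds^2 = g_{ij} dx^i dx^j; only the non-zero components contribute.
ds^2 = dr^2 + r^2 dθ^2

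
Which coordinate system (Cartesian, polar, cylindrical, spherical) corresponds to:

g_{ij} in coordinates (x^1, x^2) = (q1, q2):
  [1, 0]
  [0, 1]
All components are constant and the metric is the identity, i.e. orthonormal rectilinear coordinates.
Cartesian (2D) coordinates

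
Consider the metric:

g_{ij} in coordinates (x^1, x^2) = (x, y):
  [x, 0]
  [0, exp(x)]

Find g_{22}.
With x^1 = x, x^2 = y, g_{22} = g_{yy} is the row-2, column-2 entry of the matrix.
g_{22} = exp(x)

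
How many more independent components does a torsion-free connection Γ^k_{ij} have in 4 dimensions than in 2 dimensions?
Independent components in n dimensions: n × n(n+1)/2 = n^2(n+1)/2.
4D: 4 × 10 = 40
2D: 2 × 3 = 6
Difference = 40 - 6 = 34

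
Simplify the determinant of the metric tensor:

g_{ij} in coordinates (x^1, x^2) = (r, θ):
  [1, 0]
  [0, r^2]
For a 2×2 metric: det(g) = g_{11}·g_{22} - g_{12}·g_{21}
= (1)·(r^2) - (0)·(0)
= r^2 - 0
det(g) = r^2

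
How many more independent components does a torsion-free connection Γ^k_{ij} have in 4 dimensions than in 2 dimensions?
Independent components in n dimensions: n × n(n+1)/2 = n^2(n+1)/2.
4D: 4 × 10 = 40
2D: 2 × 3 = 6
Difference = 40 - 6 = 34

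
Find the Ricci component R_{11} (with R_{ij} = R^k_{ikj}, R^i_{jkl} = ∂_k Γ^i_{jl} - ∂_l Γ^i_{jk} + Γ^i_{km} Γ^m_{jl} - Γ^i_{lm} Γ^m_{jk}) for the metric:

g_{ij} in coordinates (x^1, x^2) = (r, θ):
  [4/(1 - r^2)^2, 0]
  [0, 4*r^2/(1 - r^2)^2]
Non-zero Christoffel symbols (Γ^k_{ij} = Γ^k_{ji}):
Γ^r_{r r} = 2*r/(1 - r^2)
Γ^r_{θ θ} = (r^3 + r)/(r^2 - 1)
Γ^θ_{r θ} = (-r^2 - 1)/(r^3 - r)
R^r_{r r r} = 0 (a repeated index in an antisymmetric pair)
R^θ_{r θ r} = ∂_θ Γ^θ_{r r} - ∂_r Γ^θ_{r θ} + Γ^θ_{θ m} Γ^m_{r r} - Γ^θ_{r m} Γ^m_{r θ}
  = (0) - ((r^4 + 4*r^2 - 1)/(r^3 - r)^2) + (2*(r^2 + 1)/(r^2 - 1)^2) - ((r^2 + 1)^2/(r^3 - r)^2) = -4/(r^2 - 1)^2
R_{rr} = R^r_{r r r} + R^θ_{r θ r} = (0) + (-4/(r^2 - 1)^2) = -4/(r^2 - 1)^2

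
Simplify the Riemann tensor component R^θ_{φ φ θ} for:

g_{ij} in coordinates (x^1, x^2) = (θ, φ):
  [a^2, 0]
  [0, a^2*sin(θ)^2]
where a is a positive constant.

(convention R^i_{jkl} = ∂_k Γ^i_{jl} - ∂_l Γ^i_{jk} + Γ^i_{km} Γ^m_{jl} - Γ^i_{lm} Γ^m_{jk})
Non-zero Christoffel symbols (Γ^k_{ij} = Γ^k_{ji}):
Γ^θ_{φ φ} = -sin(2*θ)/2
Γ^φ_{θ φ} = 1/tan(θ)
R^θ_{φ φ θ} = ∂_φ Γ^θ_{φ θ} - ∂_θ Γ^θ_{φ φ} + Γ^θ_{φ m} Γ^m_{φ θ} - Γ^θ_{θ m} Γ^m_{φ φ}
  = (0) - (-cos(2*θ)) + (-cos(θ)^2) - (0) = -sin(θ)^2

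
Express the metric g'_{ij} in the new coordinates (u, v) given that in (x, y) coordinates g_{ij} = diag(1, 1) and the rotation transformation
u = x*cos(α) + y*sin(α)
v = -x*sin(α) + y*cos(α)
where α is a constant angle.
Invert the transformation: x = u*cos(α) - v*sin(α), y = u*sin(α) + v*cos(α)
g'_{ij} = (∂x^k/∂x'^i)(∂x^l/∂x'^j) g_{kl}; with g_{kl} = δ_{kl} this is Σ_k (∂x^k/∂x'^i)(∂x^k/∂x'^j).
Jacobian: ∂x/∂u = cos(α), ∂x/∂v = -sin(α), ∂y/∂u = sin(α), ∂y/∂v = cos(α)
g'_{uu} = (cos(α))(cos(α)) + (sin(α))(sin(α)) = 1
g'_{uv} = (cos(α))(-sin(α)) + (sin(α))(cos(α)) = 0
g'_{vv} = (-sin(α))(-sin(α)) + (cos(α))(cos(α)) = 1
g'_{ij} = diag(1, 1)
The Euclidean metric is invariant under rotations.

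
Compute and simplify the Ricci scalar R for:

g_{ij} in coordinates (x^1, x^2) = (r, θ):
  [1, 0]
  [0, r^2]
Non-zero Christoffel symbols (Γ^k_{ij} = Γ^k_{ji}):
Γ^r_{θ θ} = -r
Γ^θ_{r θ} = 1/r
Ricci tensor (R_{ij} = R^k_{ikj}): R_{rr} = 0, R_{rθ} = 0, R_{θθ} = 0
Inverse metric: g^{rr} = 1, g^{θθ} = 1/r^2
R = g^{ij} R_{ij} = (1)(0) + (1/r^2)(0) = 0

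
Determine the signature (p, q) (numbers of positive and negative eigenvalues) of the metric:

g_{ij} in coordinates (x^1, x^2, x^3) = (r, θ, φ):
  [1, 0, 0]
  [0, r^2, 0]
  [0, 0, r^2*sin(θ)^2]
The metric is diagonal, so its eigenvalues are the diagonal entries: 1, r^2, r^2*sin(θ)^2 (at a generic point, where coordinate-dependent entries are positive).
3 positive, 0 negative.
(3, 0) - Riemannian (positive definite)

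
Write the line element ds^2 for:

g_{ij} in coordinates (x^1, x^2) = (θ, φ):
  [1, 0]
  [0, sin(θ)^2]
ds^2 = g_{ij} dx^i dx^j; only the non-zero components contribute.
ds^2 = dθ^2 + sin(θ)^2 dφ^2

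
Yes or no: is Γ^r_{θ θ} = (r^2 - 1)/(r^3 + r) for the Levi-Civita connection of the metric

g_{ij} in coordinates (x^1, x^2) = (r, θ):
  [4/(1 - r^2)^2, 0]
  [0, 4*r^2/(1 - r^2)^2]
Γ^r_{θ θ} = (1/2) g^{rr} (∂_θ g_{rθ} + ∂_θ g_{rθ} - ∂_r g_{θθ}) = (1/2)((1 - r^2)^2/4)((0) + (0) - (-8*(r^3 + r)/(r^2 - 1)^3)) = (r^3 + r)/(r^2 - 1)
This differs from the proposed value (r^2 - 1)/(r^3 + r).
No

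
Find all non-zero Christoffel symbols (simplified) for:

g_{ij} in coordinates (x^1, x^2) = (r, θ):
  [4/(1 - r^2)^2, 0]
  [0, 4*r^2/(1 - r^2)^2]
Using Γ^k_{ij} = (1/2) g^{km} (∂_i g_{mj} + ∂_j g_{mi} - ∂_m g_{ij}); the metric is diagonal, so only the m = k term contributes.
Non-zero symbols (using the symmetry Γ^k_{ij} = Γ^k_{ji}):
Γ^r_{r r} = (1/2) g^{rr} (∂_r g_{rr} + ∂_r g_{rr} - ∂_r g_{rr}) = (1/2)((1 - r^2)^2/4)((16*r/(1 - r^2)^3) + (16*r/(1 - r^2)^3) - (16*r/(1 - r^2)^3)) = 2*r/(1 - r^2)
Γ^r_{θ θ} = (1/2) g^{rr} (∂_θ g_{rθ} + ∂_θ g_{rθ} - ∂_r g_{θθ}) = (1/2)((1 - r^2)^2/4)((0) + (0) - (-8*(r^3 + r)/(r^2 - 1)^3)) = (r^3 + r)/(r^2 - 1)
Γ^θ_{r θ} = (1/2) g^{θθ} (∂_r g_{θθ} + ∂_θ g_{θr} - ∂_θ g_{rθ}) = (1/2)((1 - r^2)^2/(4*r^2))((-8*(r^3 + r)/(r^2 - 1)^3) + (0) - (0)) = (-r^2 - 1)/(r^3 - r)
All other Christoffel symbols are zero.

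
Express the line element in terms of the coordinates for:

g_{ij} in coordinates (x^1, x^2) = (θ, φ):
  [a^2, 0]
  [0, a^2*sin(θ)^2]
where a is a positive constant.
ds^2 = g_{ij} dx^i dx^j; only the non-zero components contribute.
ds^2 = a^2 dθ^2 + a^2*sin(θ)^2 dφ^2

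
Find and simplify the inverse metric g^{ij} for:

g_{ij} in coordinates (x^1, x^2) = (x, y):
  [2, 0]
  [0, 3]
The metric is diagonal, so g^{ij} is diagonal with entries 1/g_{ii}: diag(1/2, 1/3).
g^{ij}:
  [1/2, 0]
  [0, 1/3]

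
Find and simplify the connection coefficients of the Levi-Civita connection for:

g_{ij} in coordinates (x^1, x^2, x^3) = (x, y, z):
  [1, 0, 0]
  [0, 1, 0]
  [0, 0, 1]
Using Γ^k_{ij} = (1/2) g^{km} (∂_i g_{mj} + ∂_j g_{mi} - ∂_m g_{ij}); the metric is diagonal, so only the m = k term contributes.
Every metric component is constant, so all ∂_m g_{ij} = 0 and every Christoffel symbol vanishes.
All Christoffel symbols are zero.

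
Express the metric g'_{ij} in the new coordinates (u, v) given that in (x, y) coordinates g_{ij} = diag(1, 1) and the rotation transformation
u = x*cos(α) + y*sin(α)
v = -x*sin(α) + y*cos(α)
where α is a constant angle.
Invert the transformation: x = u*cos(α) - v*sin(α), y = u*sin(α) + v*cos(α)
g'_{ij} = (∂x^k/∂x'^i)(∂x^l/∂x'^j) g_{kl}; with g_{kl} = δ_{kl} this is Σ_k (∂x^k/∂x'^i)(∂x^k/∂x'^j).
Jacobian: ∂x/∂u = cos(α), ∂x/∂v = -sin(α), ∂y/∂u = sin(α), ∂y/∂v = cos(α)
g'_{uu} = (cos(α))(cos(α)) + (sin(α))(sin(α)) = 1
g'_{uv} = (cos(α))(-sin(α)) + (sin(α))(cos(α)) = 0
g'_{vv} = (-sin(α))(-sin(α)) + (cos(α))(cos(α)) = 1
g'_{ij} = diag(1, 1)
The Euclidean metric is invariant under rotations.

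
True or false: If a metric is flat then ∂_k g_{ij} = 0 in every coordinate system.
Flatness means R^i_{jkl} = 0; the components can still vary, e.g. the flat plane in polar coordinates has g_{θθ} = r^2.
False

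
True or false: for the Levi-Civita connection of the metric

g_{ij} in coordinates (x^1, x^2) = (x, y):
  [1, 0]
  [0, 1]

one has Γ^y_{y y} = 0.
Γ^y_{y y} = (1/2) g^{yy} (∂_y g_{yy} + ∂_y g_{yy} - ∂_y g_{yy}) = (1/2)(1)((0) + (0) - (0)) = 0
This equals the proposed value 0.
True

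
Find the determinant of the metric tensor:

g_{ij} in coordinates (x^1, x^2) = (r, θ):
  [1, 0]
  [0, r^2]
For a 2×2 metric: det(g) = g_{11}·g_{22} - g_{12}·g_{21}
= (1)·(r^2) - (0)·(0)
= r^2 - 0
det(g) = r^2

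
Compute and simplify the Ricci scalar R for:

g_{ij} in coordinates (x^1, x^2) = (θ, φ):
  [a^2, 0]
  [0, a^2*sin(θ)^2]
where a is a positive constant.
Non-zero Christoffel symbols (Γ^k_{ij} = Γ^k_{ji}):
Γ^θ_{φ φ} = -sin(2*θ)/2
Γ^φ_{θ φ} = 1/tan(θ)
Ricci tensor (R_{ij} = R^k_{ikj}): R_{θθ} = 1, R_{θφ} = 0, R_{φφ} = sin(θ)^2
Inverse metric: g^{θθ} = 1/a^2, g^{φφ} = 1/(a^2*sin(θ)^2)
R = g^{ij} R_{ij} = (1/a^2)(1) + (1/(a^2*sin(θ)^2))(sin(θ)^2) = 2/a^2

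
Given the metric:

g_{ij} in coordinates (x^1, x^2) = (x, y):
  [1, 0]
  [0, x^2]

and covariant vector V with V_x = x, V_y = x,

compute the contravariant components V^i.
Inverse metric (diagonal): g^{xx} = 1, g^{yy} = 1/x^2
V^i = g^{ij} V_j:
V^x = (1)(x) + (0)(x) = x
V^y = (0)(x) + (1/x^2)(x) = 1/x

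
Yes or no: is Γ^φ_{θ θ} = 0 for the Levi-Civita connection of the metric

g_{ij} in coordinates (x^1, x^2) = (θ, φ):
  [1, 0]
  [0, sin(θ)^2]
Γ^φ_{θ θ} = (1/2) g^{φφ} (∂_θ g_{φθ} + ∂_θ g_{φθ} - ∂_φ g_{θθ}) = (1/2)(1/sin(θ)^2)((0) + (0) - (0)) = 0
This equals the proposed value 0.
Yes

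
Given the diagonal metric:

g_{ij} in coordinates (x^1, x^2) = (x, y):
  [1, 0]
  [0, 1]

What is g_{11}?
With x^1 = x, x^2 = y, g_{11} = g_{xx} is the row-1, column-1 entry of the matrix.
g_{11} = 1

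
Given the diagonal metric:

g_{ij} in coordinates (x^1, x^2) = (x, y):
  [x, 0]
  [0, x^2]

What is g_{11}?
With x^1 = x, x^2 = y, g_{11} = g_{xx} is the row-1, column-1 entry of the matrix.
g_{11} = x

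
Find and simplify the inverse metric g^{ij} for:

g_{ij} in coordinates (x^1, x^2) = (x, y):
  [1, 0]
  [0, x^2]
The metric is diagonal, so g^{ij} is diagonal with entries 1/g_{ii}: diag(1, 1/(x^2)).
g^{ij}:
  [1, 0]
  [0, 1/x^2]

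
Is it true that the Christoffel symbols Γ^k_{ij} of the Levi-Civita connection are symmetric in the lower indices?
The Levi-Civita connection is torsion-free, which is exactly Γ^k_{ij} = Γ^k_{ji}.
Yes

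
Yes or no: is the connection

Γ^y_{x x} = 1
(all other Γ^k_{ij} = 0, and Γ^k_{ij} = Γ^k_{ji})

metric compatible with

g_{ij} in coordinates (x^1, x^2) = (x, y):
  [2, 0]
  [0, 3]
Using ∇_k g_{ij} = ∂_k g_{ij} - Γ^m_{ki} g_{mj} - Γ^m_{kj} g_{im}:
∇_x g_{xy} = (0) - (3) - (0) = -3 ≠ 0
So the connection is not metric compatible (it is not the Levi-Civita connection).
No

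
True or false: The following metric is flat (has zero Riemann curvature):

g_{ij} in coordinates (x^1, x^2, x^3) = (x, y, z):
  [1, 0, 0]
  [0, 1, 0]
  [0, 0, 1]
All metric components are constant, so every Christoffel symbol vanishes and R^i_{jkl} = 0.
True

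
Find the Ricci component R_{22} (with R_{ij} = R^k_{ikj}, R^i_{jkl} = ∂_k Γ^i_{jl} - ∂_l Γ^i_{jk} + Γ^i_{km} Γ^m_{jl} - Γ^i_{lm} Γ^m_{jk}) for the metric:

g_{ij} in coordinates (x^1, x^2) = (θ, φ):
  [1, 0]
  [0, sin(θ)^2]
Non-zero Christoffel symbols (Γ^k_{ij} = Γ^k_{ji}):
Γ^θ_{φ φ} = -sin(2*θ)/2
Γ^φ_{θ φ} = 1/tan(θ)
R^θ_{φ θ φ} = ∂_θ Γ^θ_{φ φ} - ∂_φ Γ^θ_{φ θ} + Γ^θ_{θ m} Γ^m_{φ φ} - Γ^θ_{φ m} Γ^m_{φ θ}
  = (-cos(2*θ)) - (0) + (0) - (-cos(θ)^2) = sin(θ)^2
R^φ_{φ φ φ} = 0 (a repeated index in an antisymmetric pair)
R_{φφ} = R^θ_{φ θ φ} + R^φ_{φ φ φ} = (sin(θ)^2) + (0) = sin(θ)^2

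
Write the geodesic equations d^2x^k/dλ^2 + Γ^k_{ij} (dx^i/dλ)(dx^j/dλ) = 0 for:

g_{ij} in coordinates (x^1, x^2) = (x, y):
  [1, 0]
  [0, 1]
Geodesic equation: d^2x^k/dλ^2 + Γ^k_{ij} (dx^i/dλ)(dx^j/dλ) = 0.
All Christoffel symbols vanish, so the geodesics are straight lines:
d^2x/dλ^2 = 0
d^2y/dλ^2 = 0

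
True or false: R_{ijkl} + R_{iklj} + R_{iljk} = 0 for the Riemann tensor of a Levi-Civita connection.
This is the first (algebraic) Bianchi identity.
True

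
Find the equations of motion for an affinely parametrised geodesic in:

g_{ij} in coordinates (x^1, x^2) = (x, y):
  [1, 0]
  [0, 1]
Geodesic equation: d^2x^k/dλ^2 + Γ^k_{ij} (dx^i/dλ)(dx^j/dλ) = 0.
All Christoffel symbols vanish, so the geodesics are straight lines:
d^2x/dλ^2 = 0
d^2y/dλ^2 = 0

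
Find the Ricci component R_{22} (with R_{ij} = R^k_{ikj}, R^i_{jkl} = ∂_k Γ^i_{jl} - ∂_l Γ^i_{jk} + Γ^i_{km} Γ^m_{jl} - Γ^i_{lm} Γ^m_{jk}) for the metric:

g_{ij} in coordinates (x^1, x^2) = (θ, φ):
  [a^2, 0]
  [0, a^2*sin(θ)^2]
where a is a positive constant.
Non-zero Christoffel symbols (Γ^k_{ij} = Γ^k_{ji}):
Γ^θ_{φ φ} = -sin(2*θ)/2
Γ^φ_{θ φ} = 1/tan(θ)
R^θ_{φ θ φ} = ∂_θ Γ^θ_{φ φ} - ∂_φ Γ^θ_{φ θ} + Γ^θ_{θ m} Γ^m_{φ φ} - Γ^θ_{φ m} Γ^m_{φ θ}
  = (-cos(2*θ)) - (0) + (0) - (-cos(θ)^2) = sin(θ)^2
R^φ_{φ φ φ} = 0 (a repeated index in an antisymmetric pair)
R_{φφ} = R^θ_{φ θ φ} + R^φ_{φ φ φ} = (sin(θ)^2) + (0) = sin(θ)^2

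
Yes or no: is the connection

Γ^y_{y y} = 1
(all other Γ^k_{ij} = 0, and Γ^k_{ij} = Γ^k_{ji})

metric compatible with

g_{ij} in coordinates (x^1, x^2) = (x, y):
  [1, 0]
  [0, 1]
Using ∇_k g_{ij} = ∂_k g_{ij} - Γ^m_{ki} g_{mj} - Γ^m_{kj} g_{im}:
∇_y g_{yy} = (0) - (1) - (1) = -2 ≠ 0
So the connection is not metric compatible (it is not the Levi-Civita connection).
No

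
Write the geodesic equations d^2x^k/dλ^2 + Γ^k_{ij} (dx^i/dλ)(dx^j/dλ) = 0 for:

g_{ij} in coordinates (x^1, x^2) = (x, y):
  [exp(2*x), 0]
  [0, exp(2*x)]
Geodesic equation: d^2x^k/dλ^2 + Γ^k_{ij} (dx^i/dλ)(dx^j/dλ) = 0.
Non-zero Christoffel symbols:
Γ^x_{x x} = 1
Γ^x_{y y} = -1
Γ^y_{x y} = 1
Substituting (the symmetric pair Γ^k_{ij}, Γ^k_{ji} combines into a factor 2):
d^2x/dλ^2 + (dx/dλ)^2 - (dy/dλ)^2 = 0
d^2y/dλ^2 + 2 (dx/dλ)(dy/dλ) = 0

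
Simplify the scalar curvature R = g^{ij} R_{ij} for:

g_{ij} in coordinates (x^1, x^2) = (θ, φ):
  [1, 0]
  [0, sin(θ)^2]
Non-zero Christoffel symbols (Γ^k_{ij} = Γ^k_{ji}):
Γ^θ_{φ φ} = -sin(2*θ)/2
Γ^φ_{θ φ} = 1/tan(θ)
Ricci tensor (R_{ij} = R^k_{ikj}): R_{θθ} = 1, R_{θφ} = 0, R_{φφ} = sin(θ)^2
Inverse metric: g^{θθ} = 1, g^{φφ} = 1/sin(θ)^2
R = g^{ij} R_{ij} = (1)(1) + (1/sin(θ)^2)(sin(θ)^2) = 2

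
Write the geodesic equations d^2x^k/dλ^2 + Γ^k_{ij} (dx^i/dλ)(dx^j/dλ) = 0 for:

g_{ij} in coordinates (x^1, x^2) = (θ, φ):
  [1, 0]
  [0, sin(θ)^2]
Geodesic equation: d^2x^k/dλ^2 + Γ^k_{ij} (dx^i/dλ)(dx^j/dλ) = 0.
Non-zero Christoffel symbols:
Γ^θ_{φ φ} = -sin(2*θ)/2
Γ^φ_{θ φ} = 1/tan(θ)
Substituting (the symmetric pair Γ^k_{ij}, Γ^k_{ji} combines into a factor 2):
d^2θ/dλ^2 - (sin(2*θ)/2) (dφ/dλ)^2 = 0
d^2φ/dλ^2 + (2/tan(θ)) (dθ/dλ)(dφ/dλ) = 0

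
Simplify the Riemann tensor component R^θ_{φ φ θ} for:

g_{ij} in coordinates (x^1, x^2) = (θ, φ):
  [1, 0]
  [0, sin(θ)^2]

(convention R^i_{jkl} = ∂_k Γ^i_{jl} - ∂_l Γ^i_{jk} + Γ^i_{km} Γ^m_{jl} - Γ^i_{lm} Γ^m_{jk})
Non-zero Christoffel symbols (Γ^k_{ij} = Γ^k_{ji}):
Γ^θ_{φ φ} = -sin(2*θ)/2
Γ^φ_{θ φ} = 1/tan(θ)
R^θ_{φ φ θ} = ∂_φ Γ^θ_{φ θ} - ∂_θ Γ^θ_{φ φ} + Γ^θ_{φ m} Γ^m_{φ θ} - Γ^θ_{θ m} Γ^m_{φ φ}
  = (0) - (-cos(2*θ)) + (-cos(θ)^2) - (0) = -sin(θ)^2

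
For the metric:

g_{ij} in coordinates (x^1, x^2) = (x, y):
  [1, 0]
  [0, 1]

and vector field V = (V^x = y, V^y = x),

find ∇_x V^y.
All Christoffel symbols are zero.
∇_x V^y = ∂_x V^y + Γ^y_{x j} V^j
  = (1) + (0)(y) + (0)(x)
  = 1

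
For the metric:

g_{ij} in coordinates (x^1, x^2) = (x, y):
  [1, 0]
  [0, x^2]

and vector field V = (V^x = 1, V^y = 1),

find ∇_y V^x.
Non-zero Christoffel symbols:
Γ^x_{y y} = -x
Γ^y_{x y} = 1/x
∇_y V^x = ∂_y V^x + Γ^x_{y j} V^j
  = (0) + (0)(1) + (-x)(1)
  = -x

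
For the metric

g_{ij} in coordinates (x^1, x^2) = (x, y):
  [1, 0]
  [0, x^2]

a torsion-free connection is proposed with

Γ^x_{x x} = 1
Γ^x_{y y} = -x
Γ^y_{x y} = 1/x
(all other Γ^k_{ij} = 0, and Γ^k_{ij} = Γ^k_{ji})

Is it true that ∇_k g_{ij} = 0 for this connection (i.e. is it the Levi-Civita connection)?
Using ∇_k g_{ij} = ∂_k g_{ij} - Γ^m_{ki} g_{mj} - Γ^m_{kj} g_{im}:
∇_x g_{xx} = (0) - (1) - (1) = -2 ≠ 0
So the connection is not metric compatible (it is not the Levi-Civita connection).
No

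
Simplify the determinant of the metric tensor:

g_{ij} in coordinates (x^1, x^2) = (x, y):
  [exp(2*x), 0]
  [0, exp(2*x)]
For a 2×2 metric: det(g) = g_{11}·g_{22} - g_{12}·g_{21}
= (exp(2*x))·(exp(2*x)) - (0)·(0)
= exp(4*x) - 0
det(g) = exp(4*x)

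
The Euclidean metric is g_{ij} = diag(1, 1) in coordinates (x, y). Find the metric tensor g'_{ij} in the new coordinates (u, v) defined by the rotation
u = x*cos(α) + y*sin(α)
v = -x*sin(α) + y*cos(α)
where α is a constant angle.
Invert the transformation: x = u*cos(α) - v*sin(α), y = u*sin(α) + v*cos(α)
g'_{ij} = (∂x^k/∂x'^i)(∂x^l/∂x'^j) g_{kl}; with g_{kl} = δ_{kl} this is Σ_k (∂x^k/∂x'^i)(∂x^k/∂x'^j).
Jacobian: ∂x/∂u = cos(α), ∂x/∂v = -sin(α), ∂y/∂u = sin(α), ∂y/∂v = cos(α)
g'_{uu} = (cos(α))(cos(α)) + (sin(α))(sin(α)) = 1
g'_{uv} = (cos(α))(-sin(α)) + (sin(α))(cos(α)) = 0
g'_{vv} = (-sin(α))(-sin(α)) + (cos(α))(cos(α)) = 1
g'_{ij} = diag(1, 1)
The Euclidean metric is invariant under rotations.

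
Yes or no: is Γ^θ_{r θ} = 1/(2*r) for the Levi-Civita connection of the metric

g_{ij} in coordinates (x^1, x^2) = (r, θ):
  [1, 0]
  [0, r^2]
Γ^θ_{r θ} = (1/2) g^{θθ} (∂_r g_{θθ} + ∂_θ g_{θr} - ∂_θ g_{rθ}) = (1/2)(1/r^2)((2*r) + (0) - (0)) = 1/r
This differs from the proposed value 1/(2*r).
No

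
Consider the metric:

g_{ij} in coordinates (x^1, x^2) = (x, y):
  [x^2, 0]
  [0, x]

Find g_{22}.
With x^1 = x, x^2 = y, g_{22} = g_{yy} is the row-2, column-2 entry of the matrix.
g_{22} = x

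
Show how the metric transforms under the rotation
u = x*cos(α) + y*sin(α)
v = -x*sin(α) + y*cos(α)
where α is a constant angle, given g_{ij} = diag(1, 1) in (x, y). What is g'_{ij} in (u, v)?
Invert the transformation: x = u*cos(α) - v*sin(α), y = u*sin(α) + v*cos(α)
g'_{ij} = (∂x^k/∂x'^i)(∂x^l/∂x'^j) g_{kl}; with g_{kl} = δ_{kl} this is Σ_k (∂x^k/∂x'^i)(∂x^k/∂x'^j).
Jacobian: ∂x/∂u = cos(α), ∂x/∂v = -sin(α), ∂y/∂u = sin(α), ∂y/∂v = cos(α)
g'_{uu} = (cos(α))(cos(α)) + (sin(α))(sin(α)) = 1
g'_{uv} = (cos(α))(-sin(α)) + (sin(α))(cos(α)) = 0
g'_{vv} = (-sin(α))(-sin(α)) + (cos(α))(cos(α)) = 1
g'_{ij} = diag(1, 1)
The Euclidean metric is invariant under rotations.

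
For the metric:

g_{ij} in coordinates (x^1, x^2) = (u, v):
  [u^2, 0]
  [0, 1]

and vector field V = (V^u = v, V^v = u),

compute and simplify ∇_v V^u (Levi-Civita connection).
Non-zero Christoffel symbols:
Γ^u_{u u} = 1/u
∇_v V^u = ∂_v V^u + Γ^u_{v j} V^j
  = (1) + (0)(v) + (0)(u)
  = 1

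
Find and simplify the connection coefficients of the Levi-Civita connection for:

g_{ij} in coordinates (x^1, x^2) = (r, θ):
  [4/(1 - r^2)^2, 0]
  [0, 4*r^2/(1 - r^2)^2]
Using Γ^k_{ij} = (1/2) g^{km} (∂_i g_{mj} + ∂_j g_{mi} - ∂_m g_{ij}); the metric is diagonal, so only the m = k term contributes.
Non-zero symbols (using the symmetry Γ^k_{ij} = Γ^k_{ji}):
Γ^r_{r r} = (1/2) g^{rr} (∂_r g_{rr} + ∂_r g_{rr} - ∂_r g_{rr}) = (1/2)((1 - r^2)^2/4)((16*r/(1 - r^2)^3) + (16*r/(1 - r^2)^3) - (16*r/(1 - r^2)^3)) = 2*r/(1 - r^2)
Γ^r_{θ θ} = (1/2) g^{rr} (∂_θ g_{rθ} + ∂_θ g_{rθ} - ∂_r g_{θθ}) = (1/2)((1 - r^2)^2/4)((0) + (0) - (-8*(r^3 + r)/(r^2 - 1)^3)) = (r^3 + r)/(r^2 - 1)
Γ^θ_{r θ} = (1/2) g^{θθ} (∂_r g_{θθ} + ∂_θ g_{θr} - ∂_θ g_{rθ}) = (1/2)((1 - r^2)^2/(4*r^2))((-8*(r^3 + r)/(r^2 - 1)^3) + (0) - (0)) = (-r^2 - 1)/(r^3 - r)
All other Christoffel symbols are zero.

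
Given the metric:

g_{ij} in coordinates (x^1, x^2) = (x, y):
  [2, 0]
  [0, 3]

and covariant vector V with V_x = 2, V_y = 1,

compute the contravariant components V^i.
Inverse metric (diagonal): g^{xx} = 1/2, g^{yy} = 1/3
V^i = g^{ij} V_j:
V^x = (1/2)(2) + (0)(1) = 1
V^y = (0)(2) + (1/3)(1) = 1/3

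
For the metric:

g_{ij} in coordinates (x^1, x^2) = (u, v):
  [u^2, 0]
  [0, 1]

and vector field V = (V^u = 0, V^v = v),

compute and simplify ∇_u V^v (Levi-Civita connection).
Non-zero Christoffel symbols:
Γ^u_{u u} = 1/u
∇_u V^v = ∂_u V^v + Γ^v_{u j} V^j
  = (0) + (0)(0) + (0)(v)
  = 0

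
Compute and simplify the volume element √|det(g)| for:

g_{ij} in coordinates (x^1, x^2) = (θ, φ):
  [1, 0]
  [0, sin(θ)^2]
det(g) = sin(θ)^2
√|det(g)| = sin(θ) (taking 0 < θ < π so that |sin(θ)| = sin(θ))
Volume element: dV = sin(θ) dθ dφ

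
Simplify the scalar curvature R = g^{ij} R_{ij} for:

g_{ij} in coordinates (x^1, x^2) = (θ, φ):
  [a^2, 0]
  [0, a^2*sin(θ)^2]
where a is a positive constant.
Non-zero Christoffel symbols (Γ^k_{ij} = Γ^k_{ji}):
Γ^θ_{φ φ} = -sin(2*θ)/2
Γ^φ_{θ φ} = 1/tan(θ)
Ricci tensor (R_{ij} = R^k_{ikj}): R_{θθ} = 1, R_{θφ} = 0, R_{φφ} = sin(θ)^2
Inverse metric: g^{θθ} = 1/a^2, g^{φφ} = 1/(a^2*sin(θ)^2)
R = g^{ij} R_{ij} = (1/a^2)(1) + (1/(a^2*sin(θ)^2))(sin(θ)^2) = 2/a^2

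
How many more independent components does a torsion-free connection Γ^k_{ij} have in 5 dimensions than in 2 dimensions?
Independent components in n dimensions: n × n(n+1)/2 = n^2(n+1)/2.
5D: 5 × 15 = 75
2D: 2 × 3 = 6
Difference = 75 - 6 = 69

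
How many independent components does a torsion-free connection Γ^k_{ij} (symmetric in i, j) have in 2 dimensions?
Γ^k_{ij} has n choices for the upper index and n(n+1)/2 independent symmetric lower index pairs.
Total = 2 × 2×3/2 = 2 × 3 = 6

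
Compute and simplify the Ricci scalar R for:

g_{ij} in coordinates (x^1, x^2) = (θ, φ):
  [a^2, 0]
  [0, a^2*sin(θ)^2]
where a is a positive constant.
Non-zero Christoffel symbols (Γ^k_{ij} = Γ^k_{ji}):
Γ^θ_{φ φ} = -sin(2*θ)/2
Γ^φ_{θ φ} = 1/tan(θ)
Ricci tensor (R_{ij} = R^k_{ikj}): R_{θθ} = 1, R_{θφ} = 0, R_{φφ} = sin(θ)^2
Inverse metric: g^{θθ} = 1/a^2, g^{φφ} = 1/(a^2*sin(θ)^2)
R = g^{ij} R_{ij} = (1/a^2)(1) + (1/(a^2*sin(θ)^2))(sin(θ)^2) = 2/a^2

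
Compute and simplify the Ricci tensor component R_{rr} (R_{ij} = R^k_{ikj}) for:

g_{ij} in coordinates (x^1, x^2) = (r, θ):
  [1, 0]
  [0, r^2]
Non-zero Christoffel symbols (Γ^k_{ij} = Γ^k_{ji}):
Γ^r_{θ θ} = -r
Γ^θ_{r θ} = 1/r
R^r_{r r r} = 0 (a repeated index in an antisymmetric pair)
R^θ_{r θ r} = ∂_θ Γ^θ_{r r} - ∂_r Γ^θ_{r θ} + Γ^θ_{θ m} Γ^m_{r r} - Γ^θ_{r m} Γ^m_{r θ}
  = (0) - (-1/r^2) + (0) - (1/r^2) = 0
R_{rr} = R^r_{r r r} + R^θ_{r θ r} = (0) + (0) = 0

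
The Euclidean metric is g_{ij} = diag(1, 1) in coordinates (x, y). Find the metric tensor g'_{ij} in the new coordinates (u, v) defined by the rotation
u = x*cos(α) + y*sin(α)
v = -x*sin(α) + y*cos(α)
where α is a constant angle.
Invert the transformation: x = u*cos(α) - v*sin(α), y = u*sin(α) + v*cos(α)
g'_{ij} = (∂x^k/∂x'^i)(∂x^l/∂x'^j) g_{kl}; with g_{kl} = δ_{kl} this is Σ_k (∂x^k/∂x'^i)(∂x^k/∂x'^j).
Jacobian: ∂x/∂u = cos(α), ∂x/∂v = -sin(α), ∂y/∂u = sin(α), ∂y/∂v = cos(α)
g'_{uu} = (cos(α))(cos(α)) + (sin(α))(sin(α)) = 1
g'_{uv} = (cos(α))(-sin(α)) + (sin(α))(cos(α)) = 0
g'_{vv} = (-sin(α))(-sin(α)) + (cos(α))(cos(α)) = 1
g'_{ij} = diag(1, 1)
The Euclidean metric is invariant under rotations.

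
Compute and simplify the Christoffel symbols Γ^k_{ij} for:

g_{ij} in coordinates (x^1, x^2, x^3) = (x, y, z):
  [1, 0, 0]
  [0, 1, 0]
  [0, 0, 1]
Using Γ^k_{ij} = (1/2) g^{km} (∂_i g_{mj} + ∂_j g_{mi} - ∂_m g_{ij}); the metric is diagonal, so only the m = k term contributes.
Every metric component is constant, so all ∂_m g_{ij} = 0 and every Christoffel symbol vanishes.
All Christoffel symbols are zero.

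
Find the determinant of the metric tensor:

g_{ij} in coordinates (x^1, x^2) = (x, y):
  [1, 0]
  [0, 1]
For a 2×2 metric: det(g) = g_{11}·g_{22} - g_{12}·g_{21}
= (1)·(1) - (0)·(0)
= 1 - 0
det(g) = 1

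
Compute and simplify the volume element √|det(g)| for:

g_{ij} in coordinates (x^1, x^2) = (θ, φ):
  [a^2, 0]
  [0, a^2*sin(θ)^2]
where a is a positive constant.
det(g) = a^4*sin(θ)^2
√|det(g)| = a^2*sin(θ) (taking 0 < θ < π so that |sin(θ)| = sin(θ))
Volume element: dV = a^2*sin(θ) dθ dφ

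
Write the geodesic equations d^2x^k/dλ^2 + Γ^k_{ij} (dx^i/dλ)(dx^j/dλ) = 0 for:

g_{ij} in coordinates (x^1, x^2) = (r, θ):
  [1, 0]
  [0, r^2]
Geodesic equation: d^2x^k/dλ^2 + Γ^k_{ij} (dx^i/dλ)(dx^j/dλ) = 0.
Non-zero Christoffel symbols:
Γ^r_{θ θ} = -r
Γ^θ_{r θ} = 1/r
Substituting (the symmetric pair Γ^k_{ij}, Γ^k_{ji} combines into a factor 2):
d^2r/dλ^2 - r (dθ/dλ)^2 = 0
d^2θ/dλ^2 + (2/r) (dr/dλ)(dθ/dλ) = 0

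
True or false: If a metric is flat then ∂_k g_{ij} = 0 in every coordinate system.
Flatness means R^i_{jkl} = 0; the components can still vary, e.g. the flat plane in polar coordinates has g_{θθ} = r^2.
False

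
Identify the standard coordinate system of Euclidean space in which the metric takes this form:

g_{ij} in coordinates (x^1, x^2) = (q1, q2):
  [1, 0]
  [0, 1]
All components are constant and the metric is the identity, i.e. orthonormal rectilinear coordinates.
Cartesian (2D) coordinates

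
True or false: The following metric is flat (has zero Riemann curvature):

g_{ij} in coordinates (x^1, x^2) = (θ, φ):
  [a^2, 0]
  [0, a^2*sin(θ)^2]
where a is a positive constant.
Non-zero Christoffel symbols:
Γ^θ_{φ φ} = -sin(2*θ)/2
Γ^φ_{θ φ} = 1/tan(θ)
Ricci tensor: R_{θθ} = 1, R_{θφ} = 0, R_{φφ} = sin(θ)^2
The Ricci tensor is non-zero, so the Riemann tensor is non-zero: not flat.
False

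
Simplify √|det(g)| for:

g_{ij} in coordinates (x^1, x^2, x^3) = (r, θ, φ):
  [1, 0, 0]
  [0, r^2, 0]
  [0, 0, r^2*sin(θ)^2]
det(g) = r^4*sin(θ)^2
√|det(g)| = r^2*sin(θ) (taking 0 < θ < π so that |sin(θ)| = sin(θ))
Volume element: dV = r^2*sin(θ) dr dθ dφ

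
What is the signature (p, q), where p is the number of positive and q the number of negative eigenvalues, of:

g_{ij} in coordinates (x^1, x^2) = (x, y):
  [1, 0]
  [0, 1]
The metric is diagonal, so its eigenvalues are the diagonal entries: 1, 1 (at a generic point, where coordinate-dependent entries are positive).
2 positive, 0 negative.
(2, 0) - Riemannian (positive definite)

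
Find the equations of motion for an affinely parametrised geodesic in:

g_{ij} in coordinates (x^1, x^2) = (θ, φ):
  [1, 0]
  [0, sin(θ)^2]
Geodesic equation: d^2x^k/dλ^2 + Γ^k_{ij} (dx^i/dλ)(dx^j/dλ) = 0.
Non-zero Christoffel symbols:
Γ^θ_{φ φ} = -sin(2*θ)/2
Γ^φ_{θ φ} = 1/tan(θ)
Substituting (the symmetric pair Γ^k_{ij}, Γ^k_{ji} combines into a factor 2):
d^2θ/dλ^2 - (sin(2*θ)/2) (dφ/dλ)^2 = 0
d^2φ/dλ^2 + (2/tan(θ)) (dθ/dλ)(dφ/dλ) = 0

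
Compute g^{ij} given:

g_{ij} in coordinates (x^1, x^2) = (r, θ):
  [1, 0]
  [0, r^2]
The metric is diagonal, so g^{ij} is diagonal with entries 1/g_{ii}: diag(1, 1/(r^2)).
g^{ij}:
  [1, 0]
  [0, 1/r^2]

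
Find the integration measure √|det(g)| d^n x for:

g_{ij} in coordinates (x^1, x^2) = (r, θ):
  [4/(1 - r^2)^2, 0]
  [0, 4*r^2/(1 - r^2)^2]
det(g) = 16*r^2/(1 - r^2)^4
√|det(g)| = 4*r/(r^2 - 1)^2
Volume element: dV = 4*r/(r^2 - 1)^2 dr dθ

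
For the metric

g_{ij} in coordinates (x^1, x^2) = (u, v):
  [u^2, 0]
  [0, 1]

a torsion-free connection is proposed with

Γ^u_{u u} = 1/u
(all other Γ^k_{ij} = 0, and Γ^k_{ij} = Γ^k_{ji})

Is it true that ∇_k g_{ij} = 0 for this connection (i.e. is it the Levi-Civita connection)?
Using ∇_k g_{ij} = ∂_k g_{ij} - Γ^m_{ki} g_{mj} - Γ^m_{kj} g_{im}:
e.g. ∇_u g_{uu} = (2*u) - (u) - (u) = 0
Every component ∇_k g_{ij} vanishes: the connection is metric compatible.
Yes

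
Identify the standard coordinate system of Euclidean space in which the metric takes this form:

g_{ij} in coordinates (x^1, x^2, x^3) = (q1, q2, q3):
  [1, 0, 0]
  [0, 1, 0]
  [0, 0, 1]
All components are constant and the metric is the identity, i.e. orthonormal rectilinear coordinates.
Cartesian (3D) coordinates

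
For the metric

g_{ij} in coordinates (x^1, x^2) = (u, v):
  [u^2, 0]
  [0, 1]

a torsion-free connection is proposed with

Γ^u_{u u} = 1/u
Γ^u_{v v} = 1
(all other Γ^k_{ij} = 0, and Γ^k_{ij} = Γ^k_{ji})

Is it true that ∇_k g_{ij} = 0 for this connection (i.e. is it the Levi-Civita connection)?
Using ∇_k g_{ij} = ∂_k g_{ij} - Γ^m_{ki} g_{mj} - Γ^m_{kj} g_{im}:
∇_v g_{uv} = (0) - (0) - (u^2) = -u^2 ≠ 0
So the connection is not metric compatible (it is not the Levi-Civita connection).
No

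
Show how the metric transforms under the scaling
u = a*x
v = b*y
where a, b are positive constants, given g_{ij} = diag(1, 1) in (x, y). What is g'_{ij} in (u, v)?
Invert the transformation: x = u/a, y = v/b
g'_{ij} = (∂x^k/∂x'^i)(∂x^l/∂x'^j) g_{kl}; with g_{kl} = δ_{kl} this is Σ_k (∂x^k/∂x'^i)(∂x^k/∂x'^j).
Jacobian: ∂x/∂u = 1/a, ∂x/∂v = 0, ∂y/∂u = 0, ∂y/∂v = 1/b
g'_{uu} = (1/a)(1/a) + (0)(0) = 1/a^2
g'_{uv} = (1/a)(0) + (0)(1/b) = 0
g'_{vv} = (0)(0) + (1/b)(1/b) = 1/b^2
g'_{ij} = diag(1/a^2, 1/b^2)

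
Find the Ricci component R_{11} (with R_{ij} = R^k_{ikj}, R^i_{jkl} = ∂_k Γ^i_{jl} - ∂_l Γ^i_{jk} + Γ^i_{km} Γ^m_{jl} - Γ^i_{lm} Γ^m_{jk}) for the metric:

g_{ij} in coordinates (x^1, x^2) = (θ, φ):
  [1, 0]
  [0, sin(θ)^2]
Non-zero Christoffel symbols (Γ^k_{ij} = Γ^k_{ji}):
Γ^θ_{φ φ} = -sin(2*θ)/2
Γ^φ_{θ φ} = 1/tan(θ)
R^θ_{θ θ θ} = 0 (a repeated index in an antisymmetric pair)
R^φ_{θ φ θ} = ∂_φ Γ^φ_{θ θ} - ∂_θ Γ^φ_{θ φ} + Γ^φ_{φ m} Γ^m_{θ θ} - Γ^φ_{θ m} Γ^m_{θ φ}
  = (0) - (-1/sin(θ)^2) + (0) - (1/tan(θ)^2) = 1
R_{θθ} = R^θ_{θ θ θ} + R^φ_{θ φ θ} = (0) + (1) = 1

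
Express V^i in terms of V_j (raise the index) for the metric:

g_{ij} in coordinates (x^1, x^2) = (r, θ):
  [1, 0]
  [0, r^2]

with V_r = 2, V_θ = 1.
Inverse metric (diagonal): g^{rr} = 1, g^{θθ} = 1/r^2
V^i = g^{ij} V_j:
V^r = (1)(2) + (0)(1) = 2
V^θ = (0)(2) + (1/r^2)(1) = 1/r^2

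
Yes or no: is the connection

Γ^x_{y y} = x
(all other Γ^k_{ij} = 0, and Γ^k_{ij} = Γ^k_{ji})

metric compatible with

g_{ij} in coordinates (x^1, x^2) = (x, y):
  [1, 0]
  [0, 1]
Using ∇_k g_{ij} = ∂_k g_{ij} - Γ^m_{ki} g_{mj} - Γ^m_{kj} g_{im}:
∇_y g_{xy} = (0) - (0) - (x) = -x ≠ 0
So the connection is not metric compatible (it is not the Levi-Civita connection).
No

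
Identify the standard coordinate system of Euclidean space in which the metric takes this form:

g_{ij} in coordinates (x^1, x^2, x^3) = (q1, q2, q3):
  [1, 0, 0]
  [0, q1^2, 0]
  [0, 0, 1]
The line element ds^2 = dq1^2 + q1^2 dq2^2 + dq3^2 is dr^2 + r^2 dθ^2 + dz^2 with q1 = r, q2 = θ, q3 = z.
cylindrical coordinates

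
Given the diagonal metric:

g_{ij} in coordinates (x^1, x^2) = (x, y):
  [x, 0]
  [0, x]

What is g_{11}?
With x^1 = x, x^2 = y, g_{11} = g_{xx} is the row-1, column-1 entry of the matrix.
g_{11} = x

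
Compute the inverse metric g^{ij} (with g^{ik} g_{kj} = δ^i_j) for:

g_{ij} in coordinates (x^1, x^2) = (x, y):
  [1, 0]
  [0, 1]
The metric is diagonal, so g^{ij} is diagonal with entries 1/g_{ii}: diag(1, 1).
g^{ij}:
  [1, 0]
  [0, 1]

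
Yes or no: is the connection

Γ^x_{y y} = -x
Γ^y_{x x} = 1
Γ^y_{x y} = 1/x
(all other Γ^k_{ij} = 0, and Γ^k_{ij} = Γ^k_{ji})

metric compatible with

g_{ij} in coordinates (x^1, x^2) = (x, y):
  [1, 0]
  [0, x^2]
Using ∇_k g_{ij} = ∂_k g_{ij} - Γ^m_{ki} g_{mj} - Γ^m_{kj} g_{im}:
∇_x g_{xy} = (0) - (x^2) - (0) = -x^2 ≠ 0
So the connection is not metric compatible (it is not the Levi-Civita connection).
No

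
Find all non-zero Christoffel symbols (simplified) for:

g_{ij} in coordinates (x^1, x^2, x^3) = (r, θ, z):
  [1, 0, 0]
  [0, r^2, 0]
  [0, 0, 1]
Using Γ^k_{ij} = (1/2) g^{km} (∂_i g_{mj} + ∂_j g_{mi} - ∂_m g_{ij}); the metric is diagonal, so only the m = k term contributes.
Non-zero symbols (using the symmetry Γ^k_{ij} = Γ^k_{ji}):
Γ^r_{θ θ} = (1/2) g^{rr} (∂_θ g_{rθ} + ∂_θ g_{rθ} - ∂_r g_{θθ}) = (1/2)(1)((0) + (0) - (2*r)) = -r
Γ^θ_{r θ} = (1/2) g^{θθ} (∂_r g_{θθ} + ∂_θ g_{θr} - ∂_θ g_{rθ}) = (1/2)(1/r^2)((2*r) + (0) - (0)) = 1/r
All other Christoffel symbols are zero.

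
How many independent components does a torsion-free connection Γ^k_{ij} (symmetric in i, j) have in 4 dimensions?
Γ^k_{ij} has n choices for the upper index and n(n+1)/2 independent symmetric lower index pairs.
Total = 4 × 4×5/2 = 4 × 10 = 40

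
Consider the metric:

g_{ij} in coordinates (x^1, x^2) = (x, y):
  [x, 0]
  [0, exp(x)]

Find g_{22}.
With x^1 = x, x^2 = y, g_{22} = g_{yy} is the row-2, column-2 entry of the matrix.
g_{22} = exp(x)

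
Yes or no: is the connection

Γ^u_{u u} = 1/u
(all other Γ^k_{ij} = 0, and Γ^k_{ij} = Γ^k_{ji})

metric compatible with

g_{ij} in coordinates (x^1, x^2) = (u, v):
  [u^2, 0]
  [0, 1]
Using ∇_k g_{ij} = ∂_k g_{ij} - Γ^m_{ki} g_{mj} - Γ^m_{kj} g_{im}:
e.g. ∇_u g_{uu} = (2*u) - (u) - (u) = 0
Every component ∇_k g_{ij} vanishes: the connection is metric compatible.
Yes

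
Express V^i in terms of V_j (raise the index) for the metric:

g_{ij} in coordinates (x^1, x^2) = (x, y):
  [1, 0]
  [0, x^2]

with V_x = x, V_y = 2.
Inverse metric (diagonal): g^{xx} = 1, g^{yy} = 1/x^2
V^i = g^{ij} V_j:
V^x = (1)(x) + (0)(2) = x
V^y = (0)(x) + (1/x^2)(2) = 2/x^2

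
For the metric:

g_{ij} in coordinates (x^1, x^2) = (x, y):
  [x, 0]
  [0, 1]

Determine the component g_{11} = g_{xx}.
With x^1 = x, x^2 = y, g_{11} = g_{xx} is the row-1, column-1 entry of the matrix.
g_{11} = x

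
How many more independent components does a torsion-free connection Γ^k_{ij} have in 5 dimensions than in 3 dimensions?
Independent components in n dimensions: n × n(n+1)/2 = n^2(n+1)/2.
5D: 5 × 15 = 75
3D: 3 × 6 = 18
Difference = 75 - 18 = 57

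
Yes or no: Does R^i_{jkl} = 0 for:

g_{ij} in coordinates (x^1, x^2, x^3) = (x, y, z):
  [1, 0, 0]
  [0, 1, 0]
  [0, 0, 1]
All metric components are constant, so every Christoffel symbol vanishes and R^i_{jkl} = 0.
Yes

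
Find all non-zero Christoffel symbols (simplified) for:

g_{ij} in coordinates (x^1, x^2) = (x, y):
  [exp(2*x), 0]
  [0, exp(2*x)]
Using Γ^k_{ij} = (1/2) g^{km} (∂_i g_{mj} + ∂_j g_{mi} - ∂_m g_{ij}); the metric is diagonal, so only the m = k term contributes.
Non-zero symbols (using the symmetry Γ^k_{ij} = Γ^k_{ji}):
Γ^x_{x x} = (1/2) g^{xx} (∂_x g_{xx} + ∂_x g_{xx} - ∂_x g_{xx}) = (1/2)(exp(-2*x))((2*exp(2*x)) + (2*exp(2*x)) - (2*exp(2*x))) = 1
Γ^x_{y y} = (1/2) g^{xx} (∂_y g_{xy} + ∂_y g_{xy} - ∂_x g_{yy}) = (1/2)(exp(-2*x))((0) + (0) - (2*exp(2*x))) = -1
Γ^y_{x y} = (1/2) g^{yy} (∂_x g_{yy} + ∂_y g_{yx} - ∂_y g_{xy}) = (1/2)(exp(-2*x))((2*exp(2*x)) + (0) - (0)) = 1
All other Christoffel symbols are zero.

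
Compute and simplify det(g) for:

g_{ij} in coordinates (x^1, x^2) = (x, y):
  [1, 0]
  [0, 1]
For a 2×2 metric: det(g) = g_{11}·g_{22} - g_{12}·g_{21}
= (1)·(1) - (0)·(0)
= 1 - 0
det(g) = 1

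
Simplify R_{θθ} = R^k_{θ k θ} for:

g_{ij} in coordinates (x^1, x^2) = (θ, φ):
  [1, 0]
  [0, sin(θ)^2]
Non-zero Christoffel symbols (Γ^k_{ij} = Γ^k_{ji}):
Γ^θ_{φ φ} = -sin(2*θ)/2
Γ^φ_{θ φ} = 1/tan(θ)
R^θ_{θ θ θ} = 0 (a repeated index in an antisymmetric pair)
R^φ_{θ φ θ} = ∂_φ Γ^φ_{θ θ} - ∂_θ Γ^φ_{θ φ} + Γ^φ_{φ m} Γ^m_{θ θ} - Γ^φ_{θ m} Γ^m_{θ φ}
  = (0) - (-1/sin(θ)^2) + (0) - (1/tan(θ)^2) = 1
R_{θθ} = R^θ_{θ θ θ} + R^φ_{θ φ θ} = (0) + (1) = 1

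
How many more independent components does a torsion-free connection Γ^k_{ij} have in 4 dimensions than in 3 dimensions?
Independent components in n dimensions: n × n(n+1)/2 = n^2(n+1)/2.
4D: 4 × 10 = 40
3D: 3 × 6 = 18
Difference = 40 - 18 = 22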